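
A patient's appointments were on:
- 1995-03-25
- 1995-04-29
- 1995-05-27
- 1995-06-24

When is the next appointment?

These are Saturdays with 35, 28, 28-day gaps.
Each is the final Saturday of its month — 1995-04-29 is past the 28th, so '4th Saturday' doesn't fit.
Last Saturday of July 1995: 1995-07-29.

1995-07-29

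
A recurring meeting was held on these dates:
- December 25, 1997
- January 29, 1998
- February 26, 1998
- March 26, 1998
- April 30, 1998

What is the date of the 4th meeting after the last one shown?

August 27, 1998

These are Thursdays with 35, 28, 28, 35-day gaps.
Each is the final Thursday of its month — January 29, 1998 is past the 28th, so '4th Thursday' doesn't fit.
May 1998 ends with Thursday May 28, 1998.
June 1998 ends with Thursday June 25, 1998.
July 1998 ends with Thursday July 30, 1998.
Last Thursday of August 1998: August 27, 1998.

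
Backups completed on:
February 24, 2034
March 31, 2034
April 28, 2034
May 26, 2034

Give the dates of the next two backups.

All Fridays; the gaps (35, 28, 28) vary with month length.
This is the last Friday of each month.
Last Friday of June 2034: June 30, 2034.
Last Friday of July 2034: July 28, 2034.

June 30, 2034; July 28, 2034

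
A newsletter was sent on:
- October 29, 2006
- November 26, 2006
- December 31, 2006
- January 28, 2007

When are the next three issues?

February 25, 2007; March 25, 2007; April 29, 2007

These are Sundays with 28, 35, 28-day gaps.
Each is the final Sunday of its month — October 29, 2006 is past the 28th, so '4th Sunday' doesn't fit.
February 2007 ends with Sunday February 25, 2007.
March 2007 ends with Sunday March 25, 2007.
April 2007 ends with Sunday April 29, 2007.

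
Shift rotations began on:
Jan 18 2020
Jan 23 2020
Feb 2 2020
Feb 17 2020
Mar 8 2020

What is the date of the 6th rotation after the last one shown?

Oct 19 2020

Intervals are 5, 10, 15, 20 days — an arithmetic progression with common difference 5.
Next gap: 25 days. Mar 8 2020 + 25 days = Apr 2 2020.
Next gap: 30 days. Apr 2 2020 + 30 days = May 2 2020.
Next gap: 35 days. May 2 2020 + 35 days = Jun 6 2020.
Next gap: 40 days. Jun 6 2020 + 40 days = Jul 16 2020.
Next gap: 45 days. Jul 16 2020 + 45 days = Aug 30 2020.
Next gap: 50 days. Aug 30 2020 + 50 days = Oct 19 2020.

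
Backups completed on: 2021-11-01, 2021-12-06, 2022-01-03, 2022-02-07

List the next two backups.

2022-03-07, 2022-04-04

Gaps: 35, 28, 35 days — a mix of 28 and 35. Every date is a Monday.
Each is the 1st Monday of its month.
1st Monday of March 2022: 2022-03-07.
1st Monday of April 2022: 2022-04-04.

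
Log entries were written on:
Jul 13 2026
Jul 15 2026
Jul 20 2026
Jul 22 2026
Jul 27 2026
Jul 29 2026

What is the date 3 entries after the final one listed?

Aug 10 2026

The gap pattern 2, 5, 2, 5, 2 repeats every 2 events.
These are the Mondays and Wednesdays of each week.
Next Monday: Aug 3 2026.
The following Wednesday is Aug 5 2026.
The following Monday is Aug 10 2026.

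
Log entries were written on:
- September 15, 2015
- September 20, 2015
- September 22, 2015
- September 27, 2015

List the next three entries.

The gap pattern 5, 2, 5 repeats every 2 events.
These are the Tuesdays and Sundays of each week.
Next Tuesday: September 29, 2015.
Next Sunday: October 4, 2015.
Next Tuesday: October 6, 2015.

September 29, 2015; October 4, 2015; October 6, 2015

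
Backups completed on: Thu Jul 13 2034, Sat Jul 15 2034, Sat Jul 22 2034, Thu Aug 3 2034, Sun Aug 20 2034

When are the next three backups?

Mon Sep 11 2034, Sun Oct 8 2034, Thu Nov 9 2034

Intervals are 2, 7, 12, 17 days — an arithmetic progression with common difference 5.
Next gap: 22 days. Sun Aug 20 2034 + 22 days = Mon Sep 11 2034.
Next gap: 27 days. Mon Sep 11 2034 + 27 days = Sun Oct 8 2034.
Next gap: 32 days. Sun Oct 8 2034 + 32 days = Thu Nov 9 2034.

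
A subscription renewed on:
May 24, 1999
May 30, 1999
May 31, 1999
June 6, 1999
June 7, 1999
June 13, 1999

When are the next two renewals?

The gap pattern 6, 1, 6, 1, 6 repeats every 2 events.
These are the Mondays and Sundays of each week.
Next Monday: June 14, 1999.
The following Sunday is June 20, 1999.

June 14, 1999; June 20, 1999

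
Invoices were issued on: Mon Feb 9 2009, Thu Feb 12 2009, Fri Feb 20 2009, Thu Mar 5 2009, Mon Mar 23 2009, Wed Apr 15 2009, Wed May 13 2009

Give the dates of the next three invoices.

The spacing grows by 5 each time: 3, 8, 13, 18, 23, 28 days.
Next gap: 33 days. Wed May 13 2009 + 33 days = Mon Jun 15 2009.
Next gap: 38 days. Mon Jun 15 2009 + 38 days = Thu Jul 23 2009.
Next gap: 43 days. Thu Jul 23 2009 + 43 days = Fri Sep 4 2009.

Mon Jun 15 2009, Thu Jul 23 2009, Fri Sep 4 2009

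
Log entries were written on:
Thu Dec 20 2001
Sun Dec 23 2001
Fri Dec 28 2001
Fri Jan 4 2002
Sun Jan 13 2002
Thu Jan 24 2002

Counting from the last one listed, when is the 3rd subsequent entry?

Sun Mar 10 2002

Intervals are 3, 5, 7, 9, 11 days — an arithmetic progression with common difference 2.
Next gap: 13 days. Thu Jan 24 2002 + 13 days = Wed Feb 6 2002.
Next gap: 15 days. Wed Feb 6 2002 + 15 days = Thu Feb 21 2002.
Next gap: 17 days. Thu Feb 21 2002 + 17 days = Sun Mar 10 2002.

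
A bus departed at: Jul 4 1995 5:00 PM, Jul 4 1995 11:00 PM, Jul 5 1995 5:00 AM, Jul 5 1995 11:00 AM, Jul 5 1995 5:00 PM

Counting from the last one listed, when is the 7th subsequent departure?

Jul 7 1995 11:00 AM

Gaps: 6, 6, 6, 6 hours — each event is 6 hours after the previous one.
Jul 5 1995 5:00 PM + 6 h = Jul 5 1995 11:00 PM.
Jul 5 1995 11:00 PM + 6 h = Jul 6 1995 5:00 AM.
Jul 6 1995 5:00 AM + 6 h = Jul 6 1995 11:00 AM.
Jul 6 1995 11:00 AM + 6 h = Jul 6 1995 5:00 PM.
Jul 6 1995 5:00 PM + 6 h = Jul 6 1995 11:00 PM.
Jul 6 1995 11:00 PM + 6 h = Jul 7 1995 5:00 AM.
Jul 7 1995 5:00 AM + 6 h = Jul 7 1995 11:00 AM.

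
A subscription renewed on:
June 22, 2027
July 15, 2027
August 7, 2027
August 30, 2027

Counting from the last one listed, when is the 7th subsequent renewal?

February 7, 2028

Every event comes 23 days after the last (23, 23, 23).
August 30, 2027 + 23 days = September 22, 2027.
September 22, 2027 + 23 days = October 15, 2027.
October 15, 2027 + 23 days = November 7, 2027.
November 7, 2027 + 23 days = November 30, 2027.
November 30, 2027 + 23 days = December 23, 2027.
December 23, 2027 + 23 days = January 15, 2028.
January 15, 2028 + 23 days = February 7, 2028.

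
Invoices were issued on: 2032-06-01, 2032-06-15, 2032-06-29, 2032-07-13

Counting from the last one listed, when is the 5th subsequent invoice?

The spacing is 14, 14, 14 days — always 14 days.
2032-07-13 + 14 days = 2032-07-27.
2032-07-27 + 14 days = 2032-08-10.
2032-08-10 + 14 days = 2032-08-24.
2032-08-24 + 14 days = 2032-09-07.
2032-09-07 + 14 days = 2032-09-21.

2032-09-21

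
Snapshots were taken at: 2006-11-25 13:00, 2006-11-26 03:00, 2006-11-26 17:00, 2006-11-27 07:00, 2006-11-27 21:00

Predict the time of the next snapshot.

Spacing: 14, 14, 14, 14 h — constant 14 h.
2006-11-27 21:00 + 14 h = 2006-11-28 11:00.

2006-11-28 11:00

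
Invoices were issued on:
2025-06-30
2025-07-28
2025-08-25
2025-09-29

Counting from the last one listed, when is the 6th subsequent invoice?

2026-03-30

Every date is a Monday; gaps 28, 28, 35 days.
Each is the last Monday of its month (at least one falls on the 29th or later, ruling out '4th Monday').
October 2025 ends with Monday 2025-10-27.
Last Monday of November 2025: 2025-11-24.
Last Monday of December 2025: 2025-12-29.
Last Monday of January 2026: 2026-01-26.
Last Monday of February 2026: 2026-02-23.
Last Monday of March 2026: 2026-03-30.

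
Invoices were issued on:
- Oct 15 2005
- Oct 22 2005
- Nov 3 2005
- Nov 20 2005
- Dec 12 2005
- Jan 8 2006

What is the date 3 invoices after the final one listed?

Apr 29 2006

The spacing grows by 5 each time: 7, 12, 17, 22, 27 days.
Next gap: 32 days. Jan 8 2006 + 32 days = Feb 9 2006.
Next gap: 37 days. Feb 9 2006 + 37 days = Mar 18 2006.
Next gap: 42 days. Mar 18 2006 + 42 days = Apr 29 2006.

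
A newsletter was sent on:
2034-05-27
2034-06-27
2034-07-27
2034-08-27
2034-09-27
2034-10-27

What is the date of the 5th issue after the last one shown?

2035-03-27

Gaps: 31, 30, 31, 31, 30 days — not constant. Every event is on the 27th of the month.
Pattern: the 27th of each month.
November 2034: 2034-11-27.
December 2034: 2034-12-27.
January 2035: 2035-01-27.
February 2035: 2035-02-27.
Next: March 2035 → 2035-03-27.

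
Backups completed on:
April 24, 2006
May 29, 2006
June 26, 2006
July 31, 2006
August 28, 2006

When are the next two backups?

September 25, 2006; October 30, 2006

These are Mondays with 35, 28, 35, 28-day gaps.
Each is the final Monday of its month — May 29, 2006 is past the 28th, so '4th Monday' doesn't fit.
September 2006 ends with Monday September 25, 2006.
Last Monday of October 2006: October 30, 2006.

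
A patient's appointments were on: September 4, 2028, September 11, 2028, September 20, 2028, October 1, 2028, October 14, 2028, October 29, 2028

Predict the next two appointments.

The spacing grows by 2 each time: 7, 9, 11, 13, 15 days.
Next gap: 17 days. October 29, 2028 + 17 days = November 15, 2028.
Next gap: 19 days. November 15, 2028 + 19 days = December 4, 2028.

November 15, 2028; December 4, 2028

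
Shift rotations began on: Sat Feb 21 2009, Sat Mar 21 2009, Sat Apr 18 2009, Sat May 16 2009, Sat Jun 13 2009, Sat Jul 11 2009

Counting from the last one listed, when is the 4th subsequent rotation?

The spacing is 28, 28, 28, 28, 28 days — always 28 days.
Sat Jul 11 2009 + 28 days = Sat Aug 8 2009.
Sat Aug 8 2009 + 28 days = Sat Sep 5 2009.
Sat Sep 5 2009 + 28 days = Sat Oct 3 2009.
Sat Oct 3 2009 + 28 days = Sat Oct 31 2009.

Sat Oct 31 2009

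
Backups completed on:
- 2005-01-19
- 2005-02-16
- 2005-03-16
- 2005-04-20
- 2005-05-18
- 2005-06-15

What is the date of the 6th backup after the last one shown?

Gaps: 28, 28, 35, 28, 28 days — a mix of 28 and 35. Every date is a Wednesday.
Each is the 3rd Wednesday of its month.
July 2005 — 3rd Wednesday is 2005-07-20.
3rd Wednesday of August 2005: 2005-08-17.
September 2005 — 3rd Wednesday is 2005-09-21.
3rd Wednesday of October 2005: 2005-10-19.
November 2005 — 3rd Wednesday is 2005-11-16.
December 2005 — 3rd Wednesday is 2005-12-21.

2005-12-21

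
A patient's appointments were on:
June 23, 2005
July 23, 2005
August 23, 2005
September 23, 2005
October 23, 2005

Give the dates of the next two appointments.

Each date is the 23rd; the gaps (30, 31, 31, 30) track the month lengths.
The rule is the 23rd of each month.
Next: November 2005 → November 23, 2005.
December 2005: December 23, 2005.

November 23, 2005; December 23, 2005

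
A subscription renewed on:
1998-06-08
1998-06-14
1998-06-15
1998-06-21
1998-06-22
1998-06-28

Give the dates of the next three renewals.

The gap pattern 6, 1, 6, 1, 6 repeats every 2 events.
These are the Mondays and Sundays of each week.
The following Monday is 1998-06-29.
Next Sunday: 1998-07-05.
Next Monday: 1998-07-06.

1998-06-29, 1998-07-05, 1998-07-06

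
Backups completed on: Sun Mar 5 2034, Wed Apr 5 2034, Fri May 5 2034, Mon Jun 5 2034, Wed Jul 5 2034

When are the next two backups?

Gaps: 31, 30, 31, 30 days — not constant. Every event is on the 5th of the month.
Pattern: the 5th of each month.
August 2034: Sat Aug 5 2034.
September 2034: Tue Sep 5 2034.

Sat Aug 5 2034, Tue Sep 5 2034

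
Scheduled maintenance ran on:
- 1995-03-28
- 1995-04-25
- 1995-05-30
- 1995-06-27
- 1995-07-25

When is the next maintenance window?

1995-08-29

These are Tuesdays with 28, 35, 28, 28-day gaps.
Each is the final Tuesday of its month — 1995-05-30 is past the 28th, so '4th Tuesday' doesn't fit.
August 1995 ends with Tuesday 1995-08-29.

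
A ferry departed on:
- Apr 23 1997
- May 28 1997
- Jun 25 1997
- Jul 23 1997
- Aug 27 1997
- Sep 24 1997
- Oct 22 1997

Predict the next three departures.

Nov 26 1997, Dec 24 1997, Jan 28 1998

These are Wednesdays at 28- or 35-day spacing (35, 28, 28, 35, 28, 28).
The pattern: 4th Wednesday of the month.
November 1997 — 4th Wednesday is Nov 26 1997.
4th Wednesday of December 1997: Dec 24 1997.
January 1998 — 4th Wednesday is Jan 28 1998.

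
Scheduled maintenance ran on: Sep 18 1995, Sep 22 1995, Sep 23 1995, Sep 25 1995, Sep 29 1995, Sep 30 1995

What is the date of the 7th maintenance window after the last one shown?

Oct 16 1995

The gap pattern 4, 1, 2, 4, 1 repeats every 3 events.
These are the Mondays, Fridays and Saturdays of each week.
The following Monday is Oct 2 1995.
Next Friday: Oct 6 1995.
Next Saturday: Oct 7 1995.
Next Monday: Oct 9 1995.
The following Friday is Oct 13 1995.
The following Saturday is Oct 14 1995.
Next Monday: Oct 16 1995.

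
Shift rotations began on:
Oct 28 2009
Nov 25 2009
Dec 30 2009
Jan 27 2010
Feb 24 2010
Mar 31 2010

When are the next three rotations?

Apr 28 2010, May 26 2010, Jun 30 2010

These are Wednesdays with 28, 35, 28, 28, 35-day gaps.
Each is the final Wednesday of its month — Dec 30 2009 is past the 28th, so '4th Wednesday' doesn't fit.
Last Wednesday of April 2010: Apr 28 2010.
May 2010 ends with Wednesday May 26 2010.
Last Wednesday of June 2010: Jun 30 2010.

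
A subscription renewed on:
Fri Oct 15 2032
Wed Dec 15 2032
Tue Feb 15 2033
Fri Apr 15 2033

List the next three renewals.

Gaps: 61, 62, 59 days — not constant. Every event is on the 15th of the month.
Pattern: the 15th of every 2 months.
June 2033: Wed Jun 15 2033.
August 2033: Mon Aug 15 2033.
Next: October 2033 → Sat Oct 15 2033.

Wed Jun 15 2033, Mon Aug 15 2033, Sat Oct 15 2033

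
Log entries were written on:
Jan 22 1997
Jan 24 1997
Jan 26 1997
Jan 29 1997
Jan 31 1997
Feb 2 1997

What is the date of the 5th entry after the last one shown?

Feb 14 1997

Every event lands on a Wednesday or Friday or Sunday (gaps cycle 2, 2, 3, 2, 2).
So the schedule is: every Wednesday, Friday and Sunday.
Next Wednesday: Feb 5 1997.
Next Friday: Feb 7 1997.
Next Sunday: Feb 9 1997.
Next Wednesday: Feb 12 1997.
Next Friday: Feb 14 1997.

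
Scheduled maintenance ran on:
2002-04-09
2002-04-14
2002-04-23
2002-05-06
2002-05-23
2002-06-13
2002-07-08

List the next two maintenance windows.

2002-08-06, 2002-09-08

Intervals are 5, 9, 13, 17, 21, 25 days — an arithmetic progression with common difference 4.
Next gap: 29 days. 2002-07-08 + 29 days = 2002-08-06.
Next gap: 33 days. 2002-08-06 + 33 days = 2002-09-08.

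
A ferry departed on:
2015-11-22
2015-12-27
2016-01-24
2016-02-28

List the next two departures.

All dates are Sundays, 35, 28, 35 days apart.
Specifically, the 4th Sunday of each month.
March 2016 — 4th Sunday is 2016-03-27.
April 2016 — 4th Sunday is 2016-04-24.

2016-03-27, 2016-04-24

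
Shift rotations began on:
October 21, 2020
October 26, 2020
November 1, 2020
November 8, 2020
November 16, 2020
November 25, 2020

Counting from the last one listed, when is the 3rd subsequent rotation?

December 28, 2020

Intervals are 5, 6, 7, 8, 9 days — an arithmetic progression with common difference 1.
Next gap: 10 days. November 25, 2020 + 10 days = December 5, 2020.
Next gap: 11 days. December 5, 2020 + 11 days = December 16, 2020.
Next gap: 12 days. December 16, 2020 + 12 days = December 28, 2020.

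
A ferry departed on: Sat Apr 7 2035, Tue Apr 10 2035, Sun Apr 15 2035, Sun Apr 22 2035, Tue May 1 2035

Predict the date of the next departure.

Intervals are 3, 5, 7, 9 days — an arithmetic progression with common difference 2.
Next gap: 11 days. Tue May 1 2035 + 11 days = Sat May 12 2035.

Sat May 12 2035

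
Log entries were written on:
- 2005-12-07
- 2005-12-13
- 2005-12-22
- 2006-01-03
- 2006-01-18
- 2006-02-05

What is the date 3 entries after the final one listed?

2006-04-18

Intervals are 6, 9, 12, 15, 18 days — an arithmetic progression with common difference 3.
Next gap: 21 days. 2006-02-05 + 21 days = 2006-02-26.
Next gap: 24 days. 2006-02-26 + 24 days = 2006-03-22.
Next gap: 27 days. 2006-03-22 + 27 days = 2006-04-18.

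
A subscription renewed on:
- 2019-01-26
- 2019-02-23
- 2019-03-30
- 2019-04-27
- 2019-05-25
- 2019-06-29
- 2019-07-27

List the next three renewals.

2019-08-31, 2019-09-28, 2019-10-26

Every date is a Saturday; gaps 28, 35, 28, 28, 35, 28 days.
Each is the last Saturday of its month (at least one falls on the 29th or later, ruling out '4th Saturday').
Last Saturday of August 2019: 2019-08-31.
Last Saturday of September 2019: 2019-09-28.
Last Saturday of October 2019: 2019-10-26.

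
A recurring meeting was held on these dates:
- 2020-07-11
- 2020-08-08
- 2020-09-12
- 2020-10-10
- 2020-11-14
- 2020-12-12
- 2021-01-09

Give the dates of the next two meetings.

These are Saturdays at 28- or 35-day spacing (28, 35, 28, 35, 28, 28).
The pattern: 2nd Saturday of the month.
2nd Saturday of February 2021: 2021-02-13.
2nd Saturday of March 2021: 2021-03-13.

2021-02-13, 2021-03-13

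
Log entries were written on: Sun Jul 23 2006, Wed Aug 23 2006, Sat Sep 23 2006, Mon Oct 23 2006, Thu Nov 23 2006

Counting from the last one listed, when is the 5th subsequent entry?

Mon Apr 23 2007

Gaps: 31, 31, 30, 31 days — not constant. Every event is on the 23rd of the month.
Pattern: the 23rd of each month.
Next: December 2006 → Sat Dec 23 2006.
January 2007: Tue Jan 23 2007.
February 2007: Fri Feb 23 2007.
March 2007: Fri Mar 23 2007.
April 2007: Mon Apr 23 2007.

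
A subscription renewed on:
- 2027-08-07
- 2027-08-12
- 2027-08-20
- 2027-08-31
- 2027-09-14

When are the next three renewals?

The spacing grows by 3 each time: 5, 8, 11, 14 days.
Next gap: 17 days. 2027-09-14 + 17 days = 2027-10-01.
Next gap: 20 days. 2027-10-01 + 20 days = 2027-10-21.
Next gap: 23 days. 2027-10-21 + 23 days = 2027-11-13.

2027-10-01, 2027-10-21, 2027-11-13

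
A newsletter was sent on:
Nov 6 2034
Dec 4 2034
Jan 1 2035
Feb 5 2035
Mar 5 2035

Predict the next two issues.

Apr 2 2035, May 7 2035

All dates are Mondays, 28, 28, 35, 28 days apart.
Specifically, the 1st Monday of each month.
April 2035 — 1st Monday is Apr 2 2035.
1st Monday of May 2035: May 7 2035.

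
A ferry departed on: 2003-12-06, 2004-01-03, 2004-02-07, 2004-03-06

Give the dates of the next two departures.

All dates are Saturdays, 28, 35, 28 days apart.
Specifically, the 1st Saturday of each month.
April 2004 — 1st Saturday is 2004-04-03.
May 2004 — 1st Saturday is 2004-05-01.

2004-04-03, 2004-05-01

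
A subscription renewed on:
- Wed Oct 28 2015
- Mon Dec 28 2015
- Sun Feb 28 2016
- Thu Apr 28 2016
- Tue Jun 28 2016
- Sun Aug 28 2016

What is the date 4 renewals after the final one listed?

Fri Apr 28 2017

Each date is the 28th; the gaps (61, 62, 60, 61, 61) track the month lengths.
The rule is the 28th of every 2 months.
October 2016: Fri Oct 28 2016.
Next: December 2016 → Wed Dec 28 2016.
Next: February 2017 → Tue Feb 28 2017.
April 2017: Fri Apr 28 2017.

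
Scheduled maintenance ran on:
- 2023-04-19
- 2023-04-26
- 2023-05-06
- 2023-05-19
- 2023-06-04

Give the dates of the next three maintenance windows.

Intervals are 7, 10, 13, 16 days — an arithmetic progression with common difference 3.
Next gap: 19 days. 2023-06-04 + 19 days = 2023-06-23.
Next gap: 22 days. 2023-06-23 + 22 days = 2023-07-15.
Next gap: 25 days. 2023-07-15 + 25 days = 2023-08-09.

2023-06-23, 2023-07-15, 2023-08-09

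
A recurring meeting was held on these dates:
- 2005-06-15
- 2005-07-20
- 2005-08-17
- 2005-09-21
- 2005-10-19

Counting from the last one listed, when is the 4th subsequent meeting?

Gaps: 35, 28, 35, 28 days — a mix of 28 and 35. Every date is a Wednesday.
Each is the 3rd Wednesday of its month.
November 2005 — 3rd Wednesday is 2005-11-16.
3rd Wednesday of December 2005: 2005-12-21.
January 2006 — 3rd Wednesday is 2006-01-18.
February 2006 — 3rd Wednesday is 2006-02-15.

2006-02-15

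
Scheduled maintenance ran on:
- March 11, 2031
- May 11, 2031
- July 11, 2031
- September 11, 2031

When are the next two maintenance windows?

November 11, 2031; January 11, 2032

Gaps: 61, 61, 62 days — not constant. Every event is on the 11th of the month.
Pattern: the 11th of every 2 months.
Next: November 2031 → November 11, 2031.
Next: January 2032 → January 11, 2032.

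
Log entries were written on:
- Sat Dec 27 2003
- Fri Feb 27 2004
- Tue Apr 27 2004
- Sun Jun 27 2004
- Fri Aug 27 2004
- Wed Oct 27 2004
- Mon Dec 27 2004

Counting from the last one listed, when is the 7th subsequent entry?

Mon Feb 27 2006

The day-of-month is always 27 (62, 60, 61, 61, 61, 61 days between events).
So this recurs on the 27th of every 2 months.
Next: February 2005 → Sun Feb 27 2005.
Next: April 2005 → Wed Apr 27 2005.
Next: June 2005 → Mon Jun 27 2005.
Next: August 2005 → Sat Aug 27 2005.
Next: October 2005 → Thu Oct 27 2005.
Next: December 2005 → Tue Dec 27 2005.
February 2006: Mon Feb 27 2006.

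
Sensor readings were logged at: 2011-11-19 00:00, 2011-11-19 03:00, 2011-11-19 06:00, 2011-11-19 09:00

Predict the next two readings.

2011-11-19 12:00, 2011-11-19 15:00

Gaps: 3, 3, 3 hours — each event is 3 hours after the previous one.
2011-11-19 09:00 + 3 h = 2011-11-19 12:00.
2011-11-19 12:00 + 3 h = 2011-11-19 15:00.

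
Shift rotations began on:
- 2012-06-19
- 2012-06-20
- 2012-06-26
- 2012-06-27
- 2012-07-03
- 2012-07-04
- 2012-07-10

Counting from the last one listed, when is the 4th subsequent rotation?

The gap pattern 1, 6, 1, 6, 1, 6 repeats every 2 events.
These are the Tuesdays and Wednesdays of each week.
The following Wednesday is 2012-07-11.
The following Tuesday is 2012-07-17.
The following Wednesday is 2012-07-18.
The following Tuesday is 2012-07-24.

2012-07-24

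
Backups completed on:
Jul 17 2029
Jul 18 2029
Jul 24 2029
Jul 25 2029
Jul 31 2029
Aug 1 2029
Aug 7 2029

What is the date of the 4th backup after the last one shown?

Aug 21 2029

Every event lands on a Tuesday or Wednesday (gaps cycle 1, 6, 1, 6, 1, 6).
So the schedule is: every Tuesday and Wednesday.
The following Wednesday is Aug 8 2029.
Next Tuesday: Aug 14 2029.
The following Wednesday is Aug 15 2029.
The following Tuesday is Aug 21 2029.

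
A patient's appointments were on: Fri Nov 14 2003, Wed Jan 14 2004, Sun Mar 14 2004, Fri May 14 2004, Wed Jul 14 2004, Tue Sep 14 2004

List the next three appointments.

Sun Nov 14 2004, Fri Jan 14 2005, Mon Mar 14 2005

Each date is the 14th; the gaps (61, 60, 61, 61, 62) track the month lengths.
The rule is the 14th of every 2 months.
November 2004: Sun Nov 14 2004.
January 2005: Fri Jan 14 2005.
Next: March 2005 → Mon Mar 14 2005.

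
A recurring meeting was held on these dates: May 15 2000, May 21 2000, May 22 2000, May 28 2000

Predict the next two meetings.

May 29 2000, Jun 4 2000

Every event lands on a Monday or Sunday (gaps cycle 6, 1, 6).
So the schedule is: every Monday and Sunday.
Next Monday: May 29 2000.
The following Sunday is Jun 4 2000.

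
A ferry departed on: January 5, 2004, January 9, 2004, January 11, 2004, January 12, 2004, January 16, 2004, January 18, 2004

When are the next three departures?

Gaps: 4, 2, 1, 4, 2 days — not constant, but cyclic with period 3.
The events fall on every Monday, Friday and Sunday.
The following Monday is January 19, 2004.
Next Friday: January 23, 2004.
Next Sunday: January 25, 2004.

January 19, 2004; January 23, 2004; January 25, 2004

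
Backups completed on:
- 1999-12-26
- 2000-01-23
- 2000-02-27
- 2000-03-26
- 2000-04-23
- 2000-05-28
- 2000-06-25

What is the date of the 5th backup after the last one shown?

2000-11-26

All dates are Sundays, 28, 35, 28, 28, 35, 28 days apart.
Specifically, the 4th Sunday of each month.
4th Sunday of July 2000: 2000-07-23.
August 2000 — 4th Sunday is 2000-08-27.
September 2000 — 4th Sunday is 2000-09-24.
October 2000 — 4th Sunday is 2000-10-22.
November 2000 — 4th Sunday is 2000-11-26.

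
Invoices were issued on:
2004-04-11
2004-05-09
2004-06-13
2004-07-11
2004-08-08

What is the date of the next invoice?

2004-09-12

All dates are Sundays, 28, 35, 28, 28 days apart.
Specifically, the 2nd Sunday of each month.
2nd Sunday of September 2004: 2004-09-12.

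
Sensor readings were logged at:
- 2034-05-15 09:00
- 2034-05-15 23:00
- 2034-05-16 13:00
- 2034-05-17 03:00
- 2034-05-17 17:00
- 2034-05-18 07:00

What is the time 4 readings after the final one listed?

2034-05-20 15:00

Gaps: 14, 14, 14, 14, 14 hours — each event is 14 hours after the previous one.
2034-05-18 07:00 + 14 h = 2034-05-18 21:00.
2034-05-18 21:00 + 14 h = 2034-05-19 11:00.
2034-05-19 11:00 + 14 h = 2034-05-20 01:00.
2034-05-20 01:00 + 14 h = 2034-05-20 15:00.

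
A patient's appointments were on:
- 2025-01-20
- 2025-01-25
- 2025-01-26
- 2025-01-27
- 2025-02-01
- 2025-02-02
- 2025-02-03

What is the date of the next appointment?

2025-02-08

Every event lands on a Monday or Saturday or Sunday (gaps cycle 5, 1, 1, 5, 1, 1).
So the schedule is: every Monday, Saturday and Sunday.
Next Saturday: 2025-02-08.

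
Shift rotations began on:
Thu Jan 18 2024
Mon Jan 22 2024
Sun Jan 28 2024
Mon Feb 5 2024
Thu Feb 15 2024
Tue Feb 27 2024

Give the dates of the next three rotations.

Tue Mar 12 2024, Thu Mar 28 2024, Mon Apr 15 2024

The spacing grows by 2 each time: 4, 6, 8, 10, 12 days.
Next gap: 14 days. Tue Feb 27 2024 + 14 days = Tue Mar 12 2024.
Next gap: 16 days. Tue Mar 12 2024 + 16 days = Thu Mar 28 2024.
Next gap: 18 days. Thu Mar 28 2024 + 18 days = Mon Apr 15 2024.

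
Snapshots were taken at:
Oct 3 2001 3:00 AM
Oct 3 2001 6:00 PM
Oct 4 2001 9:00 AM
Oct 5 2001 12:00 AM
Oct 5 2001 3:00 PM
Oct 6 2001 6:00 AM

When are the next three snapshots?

Oct 6 2001 9:00 PM, Oct 7 2001 12:00 PM, Oct 8 2001 3:00 AM

The interval is a steady 15 hours (15, 15, 15, 15, 15).
Oct 6 2001 6:00 AM + 15 h = Oct 6 2001 9:00 PM.
Oct 6 2001 9:00 PM + 15 h = Oct 7 2001 12:00 PM.
Oct 7 2001 12:00 PM + 15 h = Oct 8 2001 3:00 AM.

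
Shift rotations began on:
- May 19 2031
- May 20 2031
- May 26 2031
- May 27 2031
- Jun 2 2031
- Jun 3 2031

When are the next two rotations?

Every event lands on a Monday or Tuesday (gaps cycle 1, 6, 1, 6, 1).
So the schedule is: every Monday and Tuesday.
Next Monday: Jun 9 2031.
Next Tuesday: Jun 10 2031.

Jun 9 2031, Jun 10 2031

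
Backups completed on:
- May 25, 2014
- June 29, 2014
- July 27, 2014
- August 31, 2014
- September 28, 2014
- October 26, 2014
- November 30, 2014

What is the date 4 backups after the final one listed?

All Sundays; the gaps (35, 28, 35, 28, 28, 35) vary with month length.
This is the last Sunday of each month.
December 2014 ends with Sunday December 28, 2014.
January 2015 ends with Sunday January 25, 2015.
February 2015 ends with Sunday February 22, 2015.
March 2015 ends with Sunday March 29, 2015.

March 29, 2015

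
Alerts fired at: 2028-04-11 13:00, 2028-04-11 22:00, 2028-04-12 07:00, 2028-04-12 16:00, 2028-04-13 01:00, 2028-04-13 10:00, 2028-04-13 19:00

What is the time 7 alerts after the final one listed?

The interval is a steady 9 hours (9, 9, 9, 9, 9, 9).
2028-04-13 19:00 + 9 h = 2028-04-14 04:00.
2028-04-14 04:00 + 9 h = 2028-04-14 13:00.
2028-04-14 13:00 + 9 h = 2028-04-14 22:00.
2028-04-14 22:00 + 9 h = 2028-04-15 07:00.
2028-04-15 07:00 + 9 h = 2028-04-15 16:00.
2028-04-15 16:00 + 9 h = 2028-04-16 01:00.
2028-04-16 01:00 + 9 h = 2028-04-16 10:00.

2028-04-16 10:00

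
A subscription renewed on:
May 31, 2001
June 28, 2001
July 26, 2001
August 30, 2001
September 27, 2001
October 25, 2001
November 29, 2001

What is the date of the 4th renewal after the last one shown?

All Thursdays; the gaps (28, 28, 35, 28, 28, 35) vary with month length.
This is the last Thursday of each month.
Last Thursday of December 2001: December 27, 2001.
January 2002 ends with Thursday January 31, 2002.
Last Thursday of February 2002: February 28, 2002.
Last Thursday of March 2002: March 28, 2002.

March 28, 2002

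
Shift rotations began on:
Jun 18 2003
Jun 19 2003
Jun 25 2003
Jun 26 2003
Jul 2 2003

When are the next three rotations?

Jul 3 2003, Jul 9 2003, Jul 10 2003

The gap pattern 1, 6, 1, 6 repeats every 2 events.
These are the Wednesdays and Thursdays of each week.
Next Thursday: Jul 3 2003.
The following Wednesday is Jul 9 2003.
Next Thursday: Jul 10 2003.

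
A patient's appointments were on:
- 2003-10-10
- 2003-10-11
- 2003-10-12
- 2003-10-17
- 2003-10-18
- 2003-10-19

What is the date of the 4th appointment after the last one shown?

Gaps: 1, 1, 5, 1, 1 days — not constant, but cyclic with period 3.
The events fall on every Friday, Saturday and Sunday.
The following Friday is 2003-10-24.
The following Saturday is 2003-10-25.
Next Sunday: 2003-10-26.
The following Friday is 2003-10-31.

2003-10-31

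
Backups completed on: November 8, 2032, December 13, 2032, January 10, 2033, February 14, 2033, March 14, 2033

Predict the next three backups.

All dates are Mondays, 35, 28, 35, 28 days apart.
Specifically, the 2nd Monday of each month.
April 2033 — 2nd Monday is April 11, 2033.
2nd Monday of May 2033: May 9, 2033.
2nd Monday of June 2033: June 13, 2033.

April 11, 2033; May 9, 2033; June 13, 2033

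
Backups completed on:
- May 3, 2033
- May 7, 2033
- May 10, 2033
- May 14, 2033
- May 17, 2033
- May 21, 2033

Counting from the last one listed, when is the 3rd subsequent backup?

The gap pattern 4, 3, 4, 3, 4 repeats every 2 events.
These are the Tuesdays and Saturdays of each week.
The following Tuesday is May 24, 2033.
Next Saturday: May 28, 2033.
The following Tuesday is May 31, 2033.

May 31, 2033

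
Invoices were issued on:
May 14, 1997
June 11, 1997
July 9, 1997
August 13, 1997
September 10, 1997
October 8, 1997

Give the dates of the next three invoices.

November 12, 1997; December 10, 1997; January 14, 1998

All dates are Wednesdays, 28, 28, 35, 28, 28 days apart.
Specifically, the 2nd Wednesday of each month.
November 1997 — 2nd Wednesday is November 12, 1997.
2nd Wednesday of December 1997: December 10, 1997.
January 1998 — 2nd Wednesday is January 14, 1998.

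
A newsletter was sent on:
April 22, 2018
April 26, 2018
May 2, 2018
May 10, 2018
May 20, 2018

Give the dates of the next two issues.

Intervals are 4, 6, 8, 10 days — an arithmetic progression with common difference 2.
Next gap: 12 days. May 20, 2018 + 12 days = June 1, 2018.
Next gap: 14 days. June 1, 2018 + 14 days = June 15, 2018.

June 1, 2018; June 15, 2018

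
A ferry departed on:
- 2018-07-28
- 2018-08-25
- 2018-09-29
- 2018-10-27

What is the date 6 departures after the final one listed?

All Saturdays; the gaps (28, 35, 28) vary with month length.
This is the last Saturday of each month.
November 2018 ends with Saturday 2018-11-24.
Last Saturday of December 2018: 2018-12-29.
January 2019 ends with Saturday 2019-01-26.
February 2019 ends with Saturday 2019-02-23.
March 2019 ends with Saturday 2019-03-30.
Last Saturday of April 2019: 2019-04-27.

2019-04-27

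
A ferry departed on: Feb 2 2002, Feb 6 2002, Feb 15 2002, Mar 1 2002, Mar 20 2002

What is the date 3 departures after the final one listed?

Jun 15 2002

Gaps: 4, 9, 14, 19 days — each gap is 5 larger than the previous one.
Next gap: 24 days. Mar 20 2002 + 24 days = Apr 13 2002.
Next gap: 29 days. Apr 13 2002 + 29 days = May 12 2002.
Next gap: 34 days. May 12 2002 + 34 days = Jun 15 2002.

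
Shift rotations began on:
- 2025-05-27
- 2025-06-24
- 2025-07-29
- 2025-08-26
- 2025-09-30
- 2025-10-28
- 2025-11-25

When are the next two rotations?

All Tuesdays; the gaps (28, 35, 28, 35, 28, 28) vary with month length.
This is the last Tuesday of each month.
Last Tuesday of December 2025: 2025-12-30.
Last Tuesday of January 2026: 2026-01-27.

2025-12-30, 2026-01-27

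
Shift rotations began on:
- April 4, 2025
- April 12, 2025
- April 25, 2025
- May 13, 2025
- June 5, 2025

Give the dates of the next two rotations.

The spacing grows by 5 each time: 8, 13, 18, 23 days.
Next gap: 28 days. June 5, 2025 + 28 days = July 3, 2025.
Next gap: 33 days. July 3, 2025 + 33 days = August 5, 2025.

July 3, 2025; August 5, 2025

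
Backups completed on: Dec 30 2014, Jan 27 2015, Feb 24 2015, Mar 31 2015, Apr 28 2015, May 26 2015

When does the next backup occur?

Jun 30 2015

Every date is a Tuesday; gaps 28, 28, 35, 28, 28 days.
Each is the last Tuesday of its month (at least one falls on the 29th or later, ruling out '4th Tuesday').
June 2015 ends with Tuesday Jun 30 2015.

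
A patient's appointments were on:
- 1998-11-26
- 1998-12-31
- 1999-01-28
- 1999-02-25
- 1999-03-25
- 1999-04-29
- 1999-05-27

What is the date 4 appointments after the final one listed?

These are Thursdays with 35, 28, 28, 28, 35, 28-day gaps.
Each is the final Thursday of its month — 1998-12-31 is past the 28th, so '4th Thursday' doesn't fit.
June 1999 ends with Thursday 1999-06-24.
Last Thursday of July 1999: 1999-07-29.
Last Thursday of August 1999: 1999-08-26.
September 1999 ends with Thursday 1999-09-30.

1999-09-30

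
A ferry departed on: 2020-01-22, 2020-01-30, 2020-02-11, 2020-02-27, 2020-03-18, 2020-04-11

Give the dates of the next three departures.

2020-05-09, 2020-06-10, 2020-07-16

Gaps: 8, 12, 16, 20, 24 days — each gap is 4 larger than the previous one.
Next gap: 28 days. 2020-04-11 + 28 days = 2020-05-09.
Next gap: 32 days. 2020-05-09 + 32 days = 2020-06-10.
Next gap: 36 days. 2020-06-10 + 36 days = 2020-07-16.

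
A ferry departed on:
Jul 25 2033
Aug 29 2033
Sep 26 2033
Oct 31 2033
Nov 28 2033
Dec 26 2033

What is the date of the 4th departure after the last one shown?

Apr 24 2034

Every date is a Monday; gaps 35, 28, 35, 28, 28 days.
Each is the last Monday of its month (at least one falls on the 29th or later, ruling out '4th Monday').
January 2034 ends with Monday Jan 30 2034.
February 2034 ends with Monday Feb 27 2034.
March 2034 ends with Monday Mar 27 2034.
April 2034 ends with Monday Apr 24 2034.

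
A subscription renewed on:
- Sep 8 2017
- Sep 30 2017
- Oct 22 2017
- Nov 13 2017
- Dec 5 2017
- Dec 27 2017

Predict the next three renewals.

Every event comes 22 days after the last (22, 22, 22, 22, 22).
Dec 27 2017 + 22 days = Jan 18 2018.
Jan 18 2018 + 22 days = Feb 9 2018.
Feb 9 2018 + 22 days = Mar 3 2018.

Jan 18 2018, Feb 9 2018, Mar 3 2018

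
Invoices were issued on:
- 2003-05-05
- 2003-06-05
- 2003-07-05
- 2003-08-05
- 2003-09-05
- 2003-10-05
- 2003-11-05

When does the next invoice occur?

2003-12-05

Gaps: 31, 30, 31, 31, 30, 31 days — not constant. Every event is on the 5th of the month.
Pattern: the 5th of each month.
Next: December 2003 → 2003-12-05.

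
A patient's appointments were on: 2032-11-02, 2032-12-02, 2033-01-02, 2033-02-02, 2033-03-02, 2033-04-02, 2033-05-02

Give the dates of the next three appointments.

2033-06-02, 2033-07-02, 2033-08-02

The day-of-month is always 2 (30, 31, 31, 28, 31, 30 days between events).
So this recurs on the 2nd of each month.
Next: June 2033 → 2033-06-02.
Next: July 2033 → 2033-07-02.
Next: August 2033 → 2033-08-02.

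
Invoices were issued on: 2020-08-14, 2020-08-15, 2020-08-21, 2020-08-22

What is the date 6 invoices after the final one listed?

The gap pattern 1, 6, 1 repeats every 2 events.
These are the Fridays and Saturdays of each week.
The following Friday is 2020-08-28.
Next Saturday: 2020-08-29.
Next Friday: 2020-09-04.
Next Saturday: 2020-09-05.
The following Friday is 2020-09-11.
The following Saturday is 2020-09-12.

2020-09-12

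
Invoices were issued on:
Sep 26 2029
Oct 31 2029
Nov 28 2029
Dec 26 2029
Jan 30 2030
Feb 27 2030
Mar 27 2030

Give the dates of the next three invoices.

Apr 24 2030, May 29 2030, Jun 26 2030

All Wednesdays; the gaps (35, 28, 28, 35, 28, 28) vary with month length.
This is the last Wednesday of each month.
April 2030 ends with Wednesday Apr 24 2030.
May 2030 ends with Wednesday May 29 2030.
June 2030 ends with Wednesday Jun 26 2030.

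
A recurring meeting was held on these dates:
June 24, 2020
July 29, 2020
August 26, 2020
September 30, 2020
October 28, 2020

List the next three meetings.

Every date is a Wednesday; gaps 35, 28, 35, 28 days.
Each is the last Wednesday of its month (at least one falls on the 29th or later, ruling out '4th Wednesday').
November 2020 ends with Wednesday November 25, 2020.
December 2020 ends with Wednesday December 30, 2020.
January 2021 ends with Wednesday January 27, 2021.

November 25, 2020; December 30, 2020; January 27, 2021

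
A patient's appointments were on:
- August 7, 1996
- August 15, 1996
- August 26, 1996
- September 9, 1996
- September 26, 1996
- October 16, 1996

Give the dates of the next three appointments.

November 8, 1996; December 4, 1996; January 2, 1997

The spacing grows by 3 each time: 8, 11, 14, 17, 20 days.
Next gap: 23 days. October 16, 1996 + 23 days = November 8, 1996.
Next gap: 26 days. November 8, 1996 + 26 days = December 4, 1996.
Next gap: 29 days. December 4, 1996 + 29 days = January 2, 1997.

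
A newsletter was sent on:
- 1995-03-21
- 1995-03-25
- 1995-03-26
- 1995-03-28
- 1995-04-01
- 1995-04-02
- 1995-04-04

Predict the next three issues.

Gaps: 4, 1, 2, 4, 1, 2 days — not constant, but cyclic with period 3.
The events fall on every Tuesday, Saturday and Sunday.
The following Saturday is 1995-04-08.
The following Sunday is 1995-04-09.
The following Tuesday is 1995-04-11.

1995-04-08, 1995-04-09, 1995-04-11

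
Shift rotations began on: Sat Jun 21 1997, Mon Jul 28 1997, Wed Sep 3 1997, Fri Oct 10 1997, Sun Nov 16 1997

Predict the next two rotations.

Tue Dec 23 1997, Thu Jan 29 1998

Gaps between consecutive events: 37, 37, 37, 37 days — a constant 37-day interval.
Sun Nov 16 1997 + 37 days = Tue Dec 23 1997.
Tue Dec 23 1997 + 37 days = Thu Jan 29 1998.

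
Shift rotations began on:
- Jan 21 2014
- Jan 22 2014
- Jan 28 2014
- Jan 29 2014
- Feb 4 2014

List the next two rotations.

Feb 5 2014, Feb 11 2014

Gaps: 1, 6, 1, 6 days — not constant, but cyclic with period 2.
The events fall on every Tuesday and Wednesday.
Next Wednesday: Feb 5 2014.
The following Tuesday is Feb 11 2014.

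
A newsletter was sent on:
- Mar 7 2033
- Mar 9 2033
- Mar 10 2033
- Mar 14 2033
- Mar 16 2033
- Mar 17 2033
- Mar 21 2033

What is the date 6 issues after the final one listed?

Every event lands on a Monday or Wednesday or Thursday (gaps cycle 2, 1, 4, 2, 1, 4).
So the schedule is: every Monday, Wednesday and Thursday.
Next Wednesday: Mar 23 2033.
The following Thursday is Mar 24 2033.
Next Monday: Mar 28 2033.
The following Wednesday is Mar 30 2033.
Next Thursday: Mar 31 2033.
Next Monday: Apr 4 2033.

Apr 4 2033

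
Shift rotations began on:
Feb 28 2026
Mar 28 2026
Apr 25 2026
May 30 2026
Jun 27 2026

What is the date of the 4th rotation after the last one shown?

Oct 31 2026

Every date is a Saturday; gaps 28, 28, 35, 28 days.
Each is the last Saturday of its month (at least one falls on the 29th or later, ruling out '4th Saturday').
Last Saturday of July 2026: Jul 25 2026.
Last Saturday of August 2026: Aug 29 2026.
Last Saturday of September 2026: Sep 26 2026.
Last Saturday of October 2026: Oct 31 2026.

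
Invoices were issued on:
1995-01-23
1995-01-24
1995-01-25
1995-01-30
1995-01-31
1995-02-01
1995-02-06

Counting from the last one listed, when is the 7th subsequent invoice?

1995-02-21

The gap pattern 1, 1, 5, 1, 1, 5 repeats every 3 events.
These are the Mondays, Tuesdays and Wednesdays of each week.
Next Tuesday: 1995-02-07.
The following Wednesday is 1995-02-08.
Next Monday: 1995-02-13.
Next Tuesday: 1995-02-14.
Next Wednesday: 1995-02-15.
Next Monday: 1995-02-20.
Next Tuesday: 1995-02-21.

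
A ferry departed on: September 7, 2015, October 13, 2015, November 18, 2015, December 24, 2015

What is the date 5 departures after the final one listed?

Gaps between consecutive events: 36, 36, 36 days — a constant 36-day interval.
December 24, 2015 + 36 days = January 29, 2016.
January 29, 2016 + 36 days = March 5, 2016.
March 5, 2016 + 36 days = April 10, 2016.
April 10, 2016 + 36 days = May 16, 2016.
May 16, 2016 + 36 days = June 21, 2016.

June 21, 2016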